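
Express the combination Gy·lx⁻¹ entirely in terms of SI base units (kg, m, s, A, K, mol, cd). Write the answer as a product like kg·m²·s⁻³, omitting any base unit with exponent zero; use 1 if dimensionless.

m⁴·s⁻²·cd⁻¹

Gy = m²·s⁻².
lx = m⁻²·cd.
So lx⁻¹ = m²·cd⁻¹.
Combining: Gy·lx⁻¹ = (m²·s⁻²) · (m²·cd⁻¹) = m⁴·s⁻²·cd⁻¹.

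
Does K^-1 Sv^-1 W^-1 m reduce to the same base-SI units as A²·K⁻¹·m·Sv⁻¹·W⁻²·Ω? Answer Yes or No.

Yes

Left side:
  Sv = J/kg (equivalent dose = energy per mass),
      = m²·s⁻².
  So Sv⁻¹ = m⁻²·s².
  W = J/s (power = energy per time),
      = kg·m²·s⁻³.
  So W⁻¹ = kg⁻¹·m⁻²·s³.
  Combining: K⁻¹·Sv⁻¹·W⁻¹·m = K⁻¹ · (m⁻²·s²) · (kg⁻¹·m⁻²·s³) · m = kg⁻¹·m⁻³·s⁵·K⁻¹.
Right side:
  Sv = J/kg (equivalent dose = energy per mass),
      = m²·s⁻².
  So Sv⁻¹ = m⁻²·s².
  W = J/s (power = energy per time),
      = kg·m²·s⁻³.
  So W⁻² = kg⁻²·m⁻⁴·s⁶.
  Ω = V/A (resistance = voltage per current),
      = kg·m²·s⁻³·A⁻².
  Combining: A²·K⁻¹·m·Sv⁻¹·W⁻²·Ω = A² · K⁻¹ · m · (m⁻²·s²) · (kg⁻²·m⁻⁴·s⁶) · (kg·m²·s⁻³·A⁻²) = kg⁻¹·m⁻³·s⁵·K⁻¹.
Both reduce to kg⁻¹·m⁻³·s⁵·K⁻¹.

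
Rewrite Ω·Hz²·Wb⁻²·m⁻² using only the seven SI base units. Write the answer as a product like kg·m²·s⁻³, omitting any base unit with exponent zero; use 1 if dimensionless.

Ω = V/A (resistance = voltage per current),
    = kg·m²·s⁻³·A⁻².
Hz = 1/s = s⁻¹ (frequency is cycles per second).
So Hz² = s⁻².
Wb = V·s (flux: a volt is a weber per second),
    = kg·m²·s⁻²·A⁻¹.
So Wb⁻² = kg⁻²·m⁻⁴·s⁴·A².
Combining: Ω·Hz²·Wb⁻²·m⁻² = (kg·m²·s⁻³·A⁻²) · s⁻² · (kg⁻²·m⁻⁴·s⁴·A²) · m⁻² = kg⁻¹·m⁻⁴·s⁻¹.

kg⁻¹·m⁻⁴·s⁻¹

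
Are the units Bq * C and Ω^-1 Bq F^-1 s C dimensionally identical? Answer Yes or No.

Yes

Left side:
  Bq = 1/s = s⁻¹ (activity is decays per second).
  C = A·s = s·A (charge = current × time).
  Combining: Bq·C = s⁻¹ · (s·A) = A.
Right side:
  Ω = kg·m²·s⁻³·A⁻².
  So Ω⁻¹ = kg⁻¹·m⁻²·s³·A².
  Bq = s⁻¹.
  F = kg⁻¹·m⁻²·s⁴·A².
  So F⁻¹ = kg·m²·s⁻⁴·A⁻².
  C = s·A.
  Combining: Ω⁻¹·Bq·F⁻¹·s·C = (kg⁻¹·m⁻²·s³·A²) · s⁻¹ · (kg·m²·s⁻⁴·A⁻²) · s · (s·A) = A.
Both reduce to A.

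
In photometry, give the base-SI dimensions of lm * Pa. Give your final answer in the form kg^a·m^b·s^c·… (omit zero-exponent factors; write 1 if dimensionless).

kg·m⁻¹·s⁻²·cd

lm = cd.
Pa = kg·m⁻¹·s⁻².
Combining: lm·Pa = cd · (kg·m⁻¹·s⁻²) = kg·m⁻¹·s⁻²·cd.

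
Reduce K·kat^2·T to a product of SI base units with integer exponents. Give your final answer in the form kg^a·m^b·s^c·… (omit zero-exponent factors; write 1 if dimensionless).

kat = s⁻¹·mol.
So kat² = s⁻²·mol².
T = kg·s⁻²·A⁻¹.
Combining: K·kat²·T = K · (s⁻²·mol²) · (kg·s⁻²·A⁻¹) = kg·s⁻⁴·A⁻¹·K·mol².

kg·s⁻⁴·A⁻¹·K·mol²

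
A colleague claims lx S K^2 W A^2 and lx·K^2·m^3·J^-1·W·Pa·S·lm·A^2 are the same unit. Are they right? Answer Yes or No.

No

Left side:
  lx = m⁻²·cd.
  S = kg⁻¹·m⁻²·s³·A².
  W = kg·m²·s⁻³.
  Combining: lx·S·K²·W·A² = (m⁻²·cd) · (kg⁻¹·m⁻²·s³·A²) · K² · (kg·m²·s⁻³) · A² = m⁻²·A⁴·K²·cd.
Right side:
  lx = m⁻²·cd.
  J = kg·m²·s⁻².
  So J⁻¹ = kg⁻¹·m⁻²·s².
  W = kg·m²·s⁻³.
  Pa = kg·m⁻¹·s⁻².
  S = kg⁻¹·m⁻²·s³·A².
  lm = cd.
  Combining: lx·K²·m³·J⁻¹·W·Pa·S·lm·A² = (m⁻²·cd) · K² · m³ · (kg⁻¹·m⁻²·s²) · (kg·m²·s⁻³) · (kg·m⁻¹·s⁻²) · (kg⁻¹·m⁻²·s³·A²) · cd · A² = m⁻²·A⁴·K²·cd².
Left is m⁻²·A⁴·K²·cd; right is m⁻²·A⁴·K²·cd² — different.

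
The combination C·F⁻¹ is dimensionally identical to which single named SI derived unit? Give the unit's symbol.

C = A·s = s·A (charge = current × time).
F = C/V (capacitance = charge per voltage),
    = A·s/(kg·m²·s⁻³·A⁻¹) (substituting C and V),
    = kg⁻¹·m⁻²·s⁴·A².
So F⁻¹ = kg·m²·s⁻⁴·A⁻².
Combining: C·F⁻¹ = (s·A) · (kg·m²·s⁻⁴·A⁻²) = kg·m²·s⁻³·A⁻¹.
kg·m²·s⁻³·A⁻¹ is the base-SI form of the volt.

V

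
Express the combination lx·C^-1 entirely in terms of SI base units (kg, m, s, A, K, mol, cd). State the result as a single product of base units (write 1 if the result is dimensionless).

m⁻²·s⁻¹·A⁻¹·cd

lx = lm/m² (illuminance = luminous flux per area),
    = m⁻²·cd.
C = A·s = s·A (charge = current × time).
So C⁻¹ = s⁻¹·A⁻¹.
Combining: lx·C⁻¹ = (m⁻²·cd) · (s⁻¹·A⁻¹) = m⁻²·s⁻¹·A⁻¹·cd.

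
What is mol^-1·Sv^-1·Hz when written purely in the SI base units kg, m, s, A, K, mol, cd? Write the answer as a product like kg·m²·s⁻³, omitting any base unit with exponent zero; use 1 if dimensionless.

m⁻²·s·mol⁻¹

Sv = m²·s⁻².
So Sv⁻¹ = m⁻²·s².
Hz = s⁻¹.
Combining: mol⁻¹·Sv⁻¹·Hz = mol⁻¹ · (m⁻²·s²) · s⁻¹ = m⁻²·s·mol⁻¹.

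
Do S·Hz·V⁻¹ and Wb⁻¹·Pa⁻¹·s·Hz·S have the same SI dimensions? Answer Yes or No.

No

Left side:
  S = kg⁻¹·m⁻²·s³·A².
  Hz = s⁻¹.
  V = kg·m²·s⁻³·A⁻¹.
  So V⁻¹ = kg⁻¹·m⁻²·s³·A.
  Combining: S·Hz·V⁻¹ = (kg⁻¹·m⁻²·s³·A²) · s⁻¹ · (kg⁻¹·m⁻²·s³·A) = kg⁻²·m⁻⁴·s⁵·A³.
Right side:
  Wb = V·s (flux: a volt is a weber per second),
      = kg·m²·s⁻²·A⁻¹.
  So Wb⁻¹ = kg⁻¹·m⁻²·s²·A.
  Pa = N/m² (pressure = force per area),
      = kg·m⁻¹·s⁻².
  So Pa⁻¹ = kg⁻¹·m·s².
  Hz = 1/s = s⁻¹ (frequency is cycles per second).
  S = 1/Ω (conductance is reciprocal resistance),
      = kg⁻¹·m⁻²·s³·A².
  Combining: Wb⁻¹·Pa⁻¹·s·Hz·S = (kg⁻¹·m⁻²·s²·A) · (kg⁻¹·m·s²) · s · s⁻¹ · (kg⁻¹·m⁻²·s³·A²) = kg⁻³·m⁻³·s⁷·A³.
Left is kg⁻²·m⁻⁴·s⁵·A³; right is kg⁻³·m⁻³·s⁷·A³ — different.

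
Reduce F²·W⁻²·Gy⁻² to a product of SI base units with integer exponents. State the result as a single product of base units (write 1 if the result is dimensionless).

kg⁻⁴·m⁻¹²·s¹⁸·A⁴

F = kg⁻¹·m⁻²·s⁴·A².
So F² = kg⁻²·m⁻⁴·s⁸·A⁴.
W = kg·m²·s⁻³.
So W⁻² = kg⁻²·m⁻⁴·s⁶.
Gy = m²·s⁻².
So Gy⁻² = m⁻⁴·s⁴.
Combining: F²·W⁻²·Gy⁻² = (kg⁻²·m⁻⁴·s⁸·A⁴) · (kg⁻²·m⁻⁴·s⁶) · (m⁻⁴·s⁴) = kg⁻⁴·m⁻¹²·s¹⁸·A⁴.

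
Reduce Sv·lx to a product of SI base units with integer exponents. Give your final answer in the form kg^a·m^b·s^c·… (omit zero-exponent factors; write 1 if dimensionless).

s⁻²·cd

Sv = m²·s⁻².
lx = m⁻²·cd.
Combining: Sv·lx = (m²·s⁻²) · (m⁻²·cd) = s⁻²·cd.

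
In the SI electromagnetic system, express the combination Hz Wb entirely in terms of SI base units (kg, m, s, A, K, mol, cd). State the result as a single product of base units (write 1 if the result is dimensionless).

Hz = 1/s = s⁻¹ (frequency is cycles per second).
Wb = V·s (flux: a volt is a weber per second),
    = kg·m²·s⁻²·A⁻¹.
Combining: Hz·Wb = s⁻¹ · (kg·m²·s⁻²·A⁻¹) = kg·m²·s⁻³·A⁻¹.

kg·m²·s⁻³·A⁻¹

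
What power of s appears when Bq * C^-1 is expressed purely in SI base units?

-2

Bq = s⁻¹.
C = s·A.
So C⁻¹ = s⁻¹·A⁻¹.
Combining: Bq·C⁻¹ = s⁻¹ · (s⁻¹·A⁻¹) = s⁻²·A⁻¹.
The exponent of s is -2.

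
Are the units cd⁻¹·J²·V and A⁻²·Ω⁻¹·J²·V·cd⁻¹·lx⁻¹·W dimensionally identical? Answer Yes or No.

Left side:
  J = N·m (work = force × distance),
      = kg·m²·s⁻².
  So J² = kg²·m⁴·s⁻⁴.
  V = W/A (potential = power per current),
      = kg·m²·s⁻³·A⁻¹.
  Combining: cd⁻¹·J²·V = cd⁻¹ · (kg²·m⁴·s⁻⁴) · (kg·m²·s⁻³·A⁻¹) = kg³·m⁶·s⁻⁷·A⁻¹·cd⁻¹.
Right side:
  Ω = V/A (resistance = voltage per current),
      = kg·m²·s⁻³·A⁻².
  So Ω⁻¹ = kg⁻¹·m⁻²·s³·A².
  J = N·m (work = force × distance),
      = kg·m²·s⁻².
  So J² = kg²·m⁴·s⁻⁴.
  V = W/A (potential = power per current),
      = kg·m²·s⁻³·A⁻¹.
  lx = lm/m² (illuminance = luminous flux per area),
      = m⁻²·cd.
  So lx⁻¹ = m²·cd⁻¹.
  W = J/s (power = energy per time),
      = kg·m²·s⁻³.
  Combining: A⁻²·Ω⁻¹·J²·V·cd⁻¹·lx⁻¹·W = A⁻² · (kg⁻¹·m⁻²·s³·A²) · (kg²·m⁴·s⁻⁴) · (kg·m²·s⁻³·A⁻¹) · cd⁻¹ · (m²·cd⁻¹) · (kg·m²·s⁻³) = kg³·m⁸·s⁻⁷·A⁻¹·cd⁻².
Left is kg³·m⁶·s⁻⁷·A⁻¹·cd⁻¹; right is kg³·m⁸·s⁻⁷·A⁻¹·cd⁻² — different.

No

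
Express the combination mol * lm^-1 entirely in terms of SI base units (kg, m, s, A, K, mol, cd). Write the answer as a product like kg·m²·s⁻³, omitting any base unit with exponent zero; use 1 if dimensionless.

lm = cd.
So lm⁻¹ = cd⁻¹.
Combining: mol·lm⁻¹ = mol · cd⁻¹ = mol·cd⁻¹.

mol·cd⁻¹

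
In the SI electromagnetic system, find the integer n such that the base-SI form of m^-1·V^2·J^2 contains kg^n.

4

V = W/A (potential = power per current),
    = kg·m²·s⁻³·A⁻¹.
So V² = kg²·m⁴·s⁻⁶·A⁻².
J = N·m (work = force × distance),
    = kg·m²·s⁻².
So J² = kg²·m⁴·s⁻⁴.
Combining: m⁻¹·V²·J² = m⁻¹ · (kg²·m⁴·s⁻⁶·A⁻²) · (kg²·m⁴·s⁻⁴) = kg⁴·m⁷·s⁻¹⁰·A⁻².
The exponent of kg is 4.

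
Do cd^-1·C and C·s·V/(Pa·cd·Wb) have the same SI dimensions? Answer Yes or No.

Left side:
  C = A·s = s·A (charge = current × time).
  Combining: cd⁻¹·C = cd⁻¹ · (s·A) = s·A·cd⁻¹.
Right side:
  Pa = N/m² (pressure = force per area),
      = kg·m⁻¹·s⁻².
  So Pa⁻¹ = kg⁻¹·m·s².
  C = A·s = s·A (charge = current × time).
  Wb = V·s (flux: a volt is a weber per second),
      = kg·m²·s⁻²·A⁻¹.
  So Wb⁻¹ = kg⁻¹·m⁻²·s²·A.
  V = W/A (potential = power per current),
      = kg·m²·s⁻³·A⁻¹.
  Combining: Pa⁻¹·cd⁻¹·C·s·Wb⁻¹·V = (kg⁻¹·m·s²) · cd⁻¹ · (s·A) · s · (kg⁻¹·m⁻²·s²·A) · (kg·m²·s⁻³·A⁻¹) = kg⁻¹·m·s³·A·cd⁻¹.
Left is s·A·cd⁻¹; right is kg⁻¹·m·s³·A·cd⁻¹ — different.

No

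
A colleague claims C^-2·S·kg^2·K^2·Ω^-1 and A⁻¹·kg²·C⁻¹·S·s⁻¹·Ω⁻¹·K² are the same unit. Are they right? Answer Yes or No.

Left side:
  C = A·s = s·A (charge = current × time).
  So C⁻² = s⁻²·A⁻².
  S = 1/Ω (conductance is reciprocal resistance),
      = kg⁻¹·m⁻²·s³·A².
  Ω = V/A (resistance = voltage per current),
      = kg·m²·s⁻³·A⁻².
  So Ω⁻¹ = kg⁻¹·m⁻²·s³·A².
  Combining: C⁻²·S·kg²·K²·Ω⁻¹ = (s⁻²·A⁻²) · (kg⁻¹·m⁻²·s³·A²) · kg² · K² · (kg⁻¹·m⁻²·s³·A²) = m⁻⁴·s⁴·A²·K².
Right side:
  C = A·s = s·A (charge = current × time).
  So C⁻¹ = s⁻¹·A⁻¹.
  S = 1/Ω (conductance is reciprocal resistance),
      = kg⁻¹·m⁻²·s³·A².
  Ω = V/A (resistance = voltage per current),
      = kg·m²·s⁻³·A⁻².
  So Ω⁻¹ = kg⁻¹·m⁻²·s³·A².
  Combining: A⁻¹·kg²·C⁻¹·S·s⁻¹·Ω⁻¹·K² = A⁻¹ · kg² · (s⁻¹·A⁻¹) · (kg⁻¹·m⁻²·s³·A²) · s⁻¹ · (kg⁻¹·m⁻²·s³·A²) · K² = m⁻⁴·s⁴·A²·K².
Both reduce to m⁻⁴·s⁴·A²·K².

Yes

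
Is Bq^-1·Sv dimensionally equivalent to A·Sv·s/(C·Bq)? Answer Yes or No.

Yes

Left side:
  Bq = 1/s = s⁻¹ (activity is decays per second).
  So Bq⁻¹ = s.
  Sv = J/kg (equivalent dose = energy per mass),
      = m²·s⁻².
  Combining: Bq⁻¹·Sv = s · (m²·s⁻²) = m²·s⁻¹.
Right side:
  C = A·s = s·A (charge = current × time).
  So C⁻¹ = s⁻¹·A⁻¹.
  Sv = J/kg (equivalent dose = energy per mass),
      = m²·s⁻².
  Bq = 1/s = s⁻¹ (activity is decays per second).
  So Bq⁻¹ = s.
  Combining: C⁻¹·A·Sv·s·Bq⁻¹ = (s⁻¹·A⁻¹) · A · (m²·s⁻²) · s · s = m²·s⁻¹.
Both reduce to m²·s⁻¹.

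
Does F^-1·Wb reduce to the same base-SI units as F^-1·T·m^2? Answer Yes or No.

Yes

Left side:
  F = kg⁻¹·m⁻²·s⁴·A².
  So F⁻¹ = kg·m²·s⁻⁴·A⁻².
  Wb = kg·m²·s⁻²·A⁻¹.
  Combining: F⁻¹·Wb = (kg·m²·s⁻⁴·A⁻²) · (kg·m²·s⁻²·A⁻¹) = kg²·m⁴·s⁻⁶·A⁻³.
Right side:
  F = kg⁻¹·m⁻²·s⁴·A².
  So F⁻¹ = kg·m²·s⁻⁴·A⁻².
  T = kg·s⁻²·A⁻¹.
  Combining: F⁻¹·T·m² = (kg·m²·s⁻⁴·A⁻²) · (kg·s⁻²·A⁻¹) · m² = kg²·m⁴·s⁻⁶·A⁻³.
Both reduce to kg²·m⁴·s⁻⁶·A⁻³.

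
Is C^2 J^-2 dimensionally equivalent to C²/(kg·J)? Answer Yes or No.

No

Left side:
  C = s·A.
  So C² = s²·A².
  J = kg·m²·s⁻².
  So J⁻² = kg⁻²·m⁻⁴·s⁴.
  Combining: C²·J⁻² = (s²·A²) · (kg⁻²·m⁻⁴·s⁴) = kg⁻²·m⁻⁴·s⁶·A².
Right side:
  C = A·s = s·A (charge = current × time).
  So C² = s²·A².
  J = N·m (work = force × distance),
      = kg·m²·s⁻².
  So J⁻¹ = kg⁻¹·m⁻²·s².
  Combining: C²·kg⁻¹·J⁻¹ = (s²·A²) · kg⁻¹ · (kg⁻¹·m⁻²·s²) = kg⁻²·m⁻²·s⁴·A².
Left is kg⁻²·m⁻⁴·s⁶·A²; right is kg⁻²·m⁻²·s⁴·A² — different.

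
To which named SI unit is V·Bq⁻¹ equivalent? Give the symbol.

Wb

V = kg·m²·s⁻³·A⁻¹.
Bq = s⁻¹.
So Bq⁻¹ = s.
Combining: V·Bq⁻¹ = (kg·m²·s⁻³·A⁻¹) · s = kg·m²·s⁻²·A⁻¹.
kg·m²·s⁻²·A⁻¹ is the base-SI form of the weber.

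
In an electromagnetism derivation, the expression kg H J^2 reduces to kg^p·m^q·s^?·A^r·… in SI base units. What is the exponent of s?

-6

H = kg·m²·s⁻²·A⁻².
J = kg·m²·s⁻².
So J² = kg²·m⁴·s⁻⁴.
Combining: kg·H·J² = kg · (kg·m²·s⁻²·A⁻²) · (kg²·m⁴·s⁻⁴) = kg⁴·m⁶·s⁻⁶·A⁻².
The exponent of s is -6.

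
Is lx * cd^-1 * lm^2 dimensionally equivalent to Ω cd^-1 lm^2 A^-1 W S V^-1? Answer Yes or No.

Left side:
  lx = lm/m² (illuminance = luminous flux per area),
      = m⁻²·cd.
  lm = cd·sr = cd (luminous flux; sr is dimensionless).
  So lm² = cd².
  Combining: lx·cd⁻¹·lm² = (m⁻²·cd) · cd⁻¹ · cd² = m⁻²·cd².
Right side:
  Ω = kg·m²·s⁻³·A⁻².
  lm = cd.
  So lm² = cd².
  W = kg·m²·s⁻³.
  S = kg⁻¹·m⁻²·s³·A².
  V = kg·m²·s⁻³·A⁻¹.
  So V⁻¹ = kg⁻¹·m⁻²·s³·A.
  Combining: Ω·cd⁻¹·lm²·A⁻¹·W·S·V⁻¹ = (kg·m²·s⁻³·A⁻²) · cd⁻¹ · cd² · A⁻¹ · (kg·m²·s⁻³) · (kg⁻¹·m⁻²·s³·A²) · (kg⁻¹·m⁻²·s³·A) = cd.
Left is m⁻²·cd²; right is cd — different.

No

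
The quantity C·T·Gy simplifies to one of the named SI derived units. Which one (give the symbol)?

W

C = s·A.
T = kg·s⁻²·A⁻¹.
Gy = m²·s⁻².
Combining: C·T·Gy = (s·A) · (kg·s⁻²·A⁻¹) · (m²·s⁻²) = kg·m²·s⁻³.
kg·m²·s⁻³ is the base-SI form of the watt.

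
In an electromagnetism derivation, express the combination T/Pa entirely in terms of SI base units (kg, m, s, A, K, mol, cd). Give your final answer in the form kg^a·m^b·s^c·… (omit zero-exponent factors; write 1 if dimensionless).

T = kg·s⁻²·A⁻¹.
Pa = kg·m⁻¹·s⁻².
So Pa⁻¹ = kg⁻¹·m·s².
Combining: T·Pa⁻¹ = (kg·s⁻²·A⁻¹) · (kg⁻¹·m·s²) = m·A⁻¹.

m·A⁻¹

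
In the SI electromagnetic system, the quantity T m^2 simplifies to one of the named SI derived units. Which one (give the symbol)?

Wb

T = kg·s⁻²·A⁻¹.
Combining: T·m² = (kg·s⁻²·A⁻¹) · m² = kg·m²·s⁻²·A⁻¹.
kg·m²·s⁻²·A⁻¹ is the base-SI form of the weber.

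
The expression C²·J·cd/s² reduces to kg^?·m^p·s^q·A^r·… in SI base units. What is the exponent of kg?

1

C = A·s = s·A (charge = current × time).
So C² = s²·A².
J = N·m (work = force × distance),
    = kg·m²·s⁻².
Combining: C²·s⁻²·J·cd = (s²·A²) · s⁻² · (kg·m²·s⁻²) · cd = kg·m²·s⁻²·A²·cd.
The exponent of kg is 1.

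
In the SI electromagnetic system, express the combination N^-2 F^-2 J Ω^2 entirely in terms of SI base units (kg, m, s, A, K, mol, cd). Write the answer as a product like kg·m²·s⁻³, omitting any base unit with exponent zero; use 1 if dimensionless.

kg³·m⁸·s⁻¹²·A⁻⁸

N = kg·m/s² = kg·m·s⁻² (force = mass × acceleration).
So N⁻² = kg⁻²·m⁻²·s⁴.
F = C/V (capacitance = charge per voltage),
    = A·s/(kg·m²·s⁻³·A⁻¹) (substituting C and V),
    = kg⁻¹·m⁻²·s⁴·A².
So F⁻² = kg²·m⁴·s⁻⁸·A⁻⁴.
J = N·m (work = force × distance),
    = kg·m²·s⁻².
Ω = V/A (resistance = voltage per current),
    = kg·m²·s⁻³·A⁻².
So Ω² = kg²·m⁴·s⁻⁶·A⁻⁴.
Combining: N⁻²·F⁻²·J·Ω² = (kg⁻²·m⁻²·s⁴) · (kg²·m⁴·s⁻⁸·A⁻⁴) · (kg·m²·s⁻²) · (kg²·m⁴·s⁻⁶·A⁻⁴) = kg³·m⁸·s⁻¹²·A⁻⁸.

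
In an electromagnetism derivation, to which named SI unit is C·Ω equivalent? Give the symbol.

C = s·A.
Ω = kg·m²·s⁻³·A⁻².
Combining: C·Ω = (s·A) · (kg·m²·s⁻³·A⁻²) = kg·m²·s⁻²·A⁻¹.
kg·m²·s⁻²·A⁻¹ is the base-SI form of the weber.

Wb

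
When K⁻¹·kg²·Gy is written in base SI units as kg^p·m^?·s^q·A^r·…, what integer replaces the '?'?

Gy = m²·s⁻².
Combining: K⁻¹·kg²·Gy = K⁻¹ · kg² · (m²·s⁻²) = kg²·m²·s⁻²·K⁻¹.
The exponent of m is 2.

2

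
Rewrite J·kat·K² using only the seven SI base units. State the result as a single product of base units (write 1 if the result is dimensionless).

kg·m²·s⁻³·K²·mol

J = N·m (work = force × distance),
    = kg·m²·s⁻².
kat = mol/s = s⁻¹·mol (catalytic activity).
Combining: J·kat·K² = (kg·m²·s⁻²) · (s⁻¹·mol) · K² = kg·m²·s⁻³·K²·mol.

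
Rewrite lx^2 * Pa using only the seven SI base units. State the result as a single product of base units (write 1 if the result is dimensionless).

kg·m⁻⁵·s⁻²·cd²

lx = lm/m² (illuminance = luminous flux per area),
    = m⁻²·cd.
So lx² = m⁻⁴·cd².
Pa = N/m² (pressure = force per area),
    = kg·m⁻¹·s⁻².
Combining: lx²·Pa = (m⁻⁴·cd²) · (kg·m⁻¹·s⁻²) = kg·m⁻⁵·s⁻²·cd².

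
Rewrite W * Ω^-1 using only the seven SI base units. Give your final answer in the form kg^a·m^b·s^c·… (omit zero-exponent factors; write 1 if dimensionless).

W = J/s (power = energy per time),
    = kg·m²·s⁻³.
Ω = V/A (resistance = voltage per current),
    = kg·m²·s⁻³·A⁻².
So Ω⁻¹ = kg⁻¹·m⁻²·s³·A².
Combining: W·Ω⁻¹ = (kg·m²·s⁻³) · (kg⁻¹·m⁻²·s³·A²) = A².

A²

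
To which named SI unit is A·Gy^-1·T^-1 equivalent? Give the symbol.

Gy = J/kg (absorbed dose = energy per mass),
    = m²·s⁻².
So Gy⁻¹ = m⁻²·s².
T = Wb/m² (flux density = flux per area),
    = kg·s⁻²·A⁻¹.
So T⁻¹ = kg⁻¹·s²·A.
Combining: A·Gy⁻¹·T⁻¹ = A · (m⁻²·s²) · (kg⁻¹·s²·A) = kg⁻¹·m⁻²·s⁴·A².
kg⁻¹·m⁻²·s⁴·A² is the base-SI form of the farad.

F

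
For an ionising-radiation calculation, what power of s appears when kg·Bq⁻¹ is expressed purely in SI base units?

1

Bq = 1/s = s⁻¹ (activity is decays per second).
So Bq⁻¹ = s.
Combining: kg·Bq⁻¹ = kg · s = kg·s.
The exponent of s is 1.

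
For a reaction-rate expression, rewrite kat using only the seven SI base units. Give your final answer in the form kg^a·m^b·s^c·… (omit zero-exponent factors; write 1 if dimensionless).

kat = s⁻¹·mol.

s⁻¹·mol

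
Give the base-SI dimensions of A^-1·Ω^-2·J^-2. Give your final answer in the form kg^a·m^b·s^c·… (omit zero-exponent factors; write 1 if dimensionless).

Ω = kg·m²·s⁻³·A⁻².
So Ω⁻² = kg⁻²·m⁻⁴·s⁶·A⁴.
J = kg·m²·s⁻².
So J⁻² = kg⁻²·m⁻⁴·s⁴.
Combining: A⁻¹·Ω⁻²·J⁻² = A⁻¹ · (kg⁻²·m⁻⁴·s⁶·A⁴) · (kg⁻²·m⁻⁴·s⁴) = kg⁻⁴·m⁻⁸·s¹⁰·A³.

kg⁻⁴·m⁻⁸·s¹⁰·A³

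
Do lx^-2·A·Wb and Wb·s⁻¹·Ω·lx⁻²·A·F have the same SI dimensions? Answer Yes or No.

Yes

Left side:
  lx = lm/m² (illuminance = luminous flux per area),
      = m⁻²·cd.
  So lx⁻² = m⁴·cd⁻².
  Wb = V·s (flux: a volt is a weber per second),
      = kg·m²·s⁻²·A⁻¹.
  Combining: lx⁻²·A·Wb = (m⁴·cd⁻²) · A · (kg·m²·s⁻²·A⁻¹) = kg·m⁶·s⁻²·cd⁻².
Right side:
  Wb = V·s (flux: a volt is a weber per second),
      = kg·m²·s⁻²·A⁻¹.
  Ω = V/A (resistance = voltage per current),
      = kg·m²·s⁻³·A⁻².
  lx = lm/m² (illuminance = luminous flux per area),
      = m⁻²·cd.
  So lx⁻² = m⁴·cd⁻².
  F = C/V (capacitance = charge per voltage),
      = A·s/(kg·m²·s⁻³·A⁻¹) (substituting C and V),
      = kg⁻¹·m⁻²·s⁴·A².
  Combining: Wb·s⁻¹·Ω·lx⁻²·A·F = (kg·m²·s⁻²·A⁻¹) · s⁻¹ · (kg·m²·s⁻³·A⁻²) · (m⁴·cd⁻²) · A · (kg⁻¹·m⁻²·s⁴·A²) = kg·m⁶·s⁻²·cd⁻².
Both reduce to kg·m⁶·s⁻²·cd⁻².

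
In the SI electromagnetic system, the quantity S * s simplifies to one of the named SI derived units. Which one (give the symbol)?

F

S = 1/Ω (conductance is reciprocal resistance),
    = kg⁻¹·m⁻²·s³·A².
Combining: S·s = (kg⁻¹·m⁻²·s³·A²) · s = kg⁻¹·m⁻²·s⁴·A².
kg⁻¹·m⁻²·s⁴·A² is the base-SI form of the farad.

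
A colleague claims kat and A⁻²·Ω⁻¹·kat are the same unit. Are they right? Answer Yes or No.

No

Left side:
  kat = s⁻¹·mol.
Right side:
  Ω = V/A (resistance = voltage per current),
      = kg·m²·s⁻³·A⁻².
  So Ω⁻¹ = kg⁻¹·m⁻²·s³·A².
  kat = mol/s = s⁻¹·mol (catalytic activity).
  Combining: A⁻²·Ω⁻¹·kat = A⁻² · (kg⁻¹·m⁻²·s³·A²) · (s⁻¹·mol) = kg⁻¹·m⁻²·s²·mol.
Left is s⁻¹·mol; right is kg⁻¹·m⁻²·s²·mol — different.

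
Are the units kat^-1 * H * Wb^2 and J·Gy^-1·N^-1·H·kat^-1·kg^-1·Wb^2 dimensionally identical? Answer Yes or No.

Left side:
  kat = s⁻¹·mol.
  So kat⁻¹ = s·mol⁻¹.
  H = kg·m²·s⁻²·A⁻².
  Wb = kg·m²·s⁻²·A⁻¹.
  So Wb² = kg²·m⁴·s⁻⁴·A⁻².
  Combining: kat⁻¹·H·Wb² = (s·mol⁻¹) · (kg·m²·s⁻²·A⁻²) · (kg²·m⁴·s⁻⁴·A⁻²) = kg³·m⁶·s⁻⁵·A⁻⁴·mol⁻¹.
Right side:
  J = N·m (work = force × distance),
      = kg·m²·s⁻².
  Gy = J/kg (absorbed dose = energy per mass),
      = m²·s⁻².
  So Gy⁻¹ = m⁻²·s².
  N = kg·m/s² = kg·m·s⁻² (force = mass × acceleration).
  So N⁻¹ = kg⁻¹·m⁻¹·s².
  H = Wb/A (inductance = flux per current),
      = kg·m²·s⁻²·A⁻².
  kat = mol/s = s⁻¹·mol (catalytic activity).
  So kat⁻¹ = s·mol⁻¹.
  Wb = V·s (flux: a volt is a weber per second),
      = kg·m²·s⁻²·A⁻¹.
  So Wb² = kg²·m⁴·s⁻⁴·A⁻².
  Combining: J·Gy⁻¹·N⁻¹·H·kat⁻¹·kg⁻¹·Wb² = (kg·m²·s⁻²) · (m⁻²·s²) · (kg⁻¹·m⁻¹·s²) · (kg·m²·s⁻²·A⁻²) · (s·mol⁻¹) · kg⁻¹ · (kg²·m⁴·s⁻⁴·A⁻²) = kg²·m⁵·s⁻³·A⁻⁴·mol⁻¹.
Left is kg³·m⁶·s⁻⁵·A⁻⁴·mol⁻¹; right is kg²·m⁵·s⁻³·A⁻⁴·mol⁻¹ — different.

No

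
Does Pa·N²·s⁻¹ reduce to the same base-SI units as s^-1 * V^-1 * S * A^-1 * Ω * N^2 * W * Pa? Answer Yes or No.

Yes

Left side:
  Pa = kg·m⁻¹·s⁻².
  N = kg·m·s⁻².
  So N² = kg²·m²·s⁻⁴.
  Combining: Pa·N²·s⁻¹ = (kg·m⁻¹·s⁻²) · (kg²·m²·s⁻⁴) · s⁻¹ = kg³·m·s⁻⁷.
Right side:
  V = W/A (potential = power per current),
      = kg·m²·s⁻³·A⁻¹.
  So V⁻¹ = kg⁻¹·m⁻²·s³·A.
  S = 1/Ω (conductance is reciprocal resistance),
      = kg⁻¹·m⁻²·s³·A².
  Ω = V/A (resistance = voltage per current),
      = kg·m²·s⁻³·A⁻².
  N = kg·m/s² = kg·m·s⁻² (force = mass × acceleration).
  So N² = kg²·m²·s⁻⁴.
  W = J/s (power = energy per time),
      = kg·m²·s⁻³.
  Pa = N/m² (pressure = force per area),
      = kg·m⁻¹·s⁻².
  Combining: s⁻¹·V⁻¹·S·A⁻¹·Ω·N²·W·Pa = s⁻¹ · (kg⁻¹·m⁻²·s³·A) · (kg⁻¹·m⁻²·s³·A²) · A⁻¹ · (kg·m²·s⁻³·A⁻²) · (kg²·m²·s⁻⁴) · (kg·m²·s⁻³) · (kg·m⁻¹·s⁻²) = kg³·m·s⁻⁷.
Both reduce to kg³·m·s⁻⁷.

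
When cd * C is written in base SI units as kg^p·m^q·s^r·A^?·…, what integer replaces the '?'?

1

C = A·s = s·A (charge = current × time).
Combining: cd·C = cd · (s·A) = s·A·cd.
The exponent of A is 1.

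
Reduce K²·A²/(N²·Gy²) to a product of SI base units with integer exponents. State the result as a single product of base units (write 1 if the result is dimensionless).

N = kg·m/s² = kg·m·s⁻² (force = mass × acceleration).
So N⁻² = kg⁻²·m⁻²·s⁴.
Gy = J/kg (absorbed dose = energy per mass),
    = m²·s⁻².
So Gy⁻² = m⁻⁴·s⁴.
Combining: K²·N⁻²·Gy⁻²·A² = K² · (kg⁻²·m⁻²·s⁴) · (m⁻⁴·s⁴) · A² = kg⁻²·m⁻⁶·s⁸·A²·K².

kg⁻²·m⁻⁶·s⁸·A²·K²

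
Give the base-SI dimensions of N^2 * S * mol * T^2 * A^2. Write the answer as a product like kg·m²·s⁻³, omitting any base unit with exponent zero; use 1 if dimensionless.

kg³·s⁻⁵·A²·mol

N = kg·m/s² = kg·m·s⁻² (force = mass × acceleration).
So N² = kg²·m²·s⁻⁴.
S = 1/Ω (conductance is reciprocal resistance),
    = kg⁻¹·m⁻²·s³·A².
T = Wb/m² (flux density = flux per area),
    = kg·s⁻²·A⁻¹.
So T² = kg²·s⁻⁴·A⁻².
Combining: N²·S·mol·T²·A² = (kg²·m²·s⁻⁴) · (kg⁻¹·m⁻²·s³·A²) · mol · (kg²·s⁻⁴·A⁻²) · A² = kg³·s⁻⁵·A²·mol.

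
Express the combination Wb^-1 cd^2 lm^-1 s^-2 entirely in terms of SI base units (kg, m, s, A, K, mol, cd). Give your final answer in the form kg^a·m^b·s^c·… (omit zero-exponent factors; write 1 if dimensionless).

Wb = kg·m²·s⁻²·A⁻¹.
So Wb⁻¹ = kg⁻¹·m⁻²·s²·A.
lm = cd.
So lm⁻¹ = cd⁻¹.
Combining: Wb⁻¹·cd²·lm⁻¹·s⁻² = (kg⁻¹·m⁻²·s²·A) · cd² · cd⁻¹ · s⁻² = kg⁻¹·m⁻²·A·cd.

kg⁻¹·m⁻²·A·cd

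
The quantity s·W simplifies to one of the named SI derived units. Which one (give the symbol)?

J

W = kg·m²·s⁻³.
Combining: s·W = s · (kg·m²·s⁻³) = kg·m²·s⁻².
kg·m²·s⁻² is the base-SI form of the joule.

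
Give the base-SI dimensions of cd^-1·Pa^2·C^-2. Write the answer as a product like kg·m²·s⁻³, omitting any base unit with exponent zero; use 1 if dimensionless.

Pa = N/m² (pressure = force per area),
    = kg·m⁻¹·s⁻².
So Pa² = kg²·m⁻²·s⁻⁴.
C = A·s = s·A (charge = current × time).
So C⁻² = s⁻²·A⁻².
Combining: cd⁻¹·Pa²·C⁻² = cd⁻¹ · (kg²·m⁻²·s⁻⁴) · (s⁻²·A⁻²) = kg²·m⁻²·s⁻⁶·A⁻²·cd⁻¹.

kg²·m⁻²·s⁻⁶·A⁻²·cd⁻¹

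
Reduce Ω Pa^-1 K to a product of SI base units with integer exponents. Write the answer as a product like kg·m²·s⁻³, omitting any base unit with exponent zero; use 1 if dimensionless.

Ω = V/A (resistance = voltage per current),
    = kg·m²·s⁻³·A⁻².
Pa = N/m² (pressure = force per area),
    = kg·m⁻¹·s⁻².
So Pa⁻¹ = kg⁻¹·m·s².
Combining: Ω·Pa⁻¹·K = (kg·m²·s⁻³·A⁻²) · (kg⁻¹·m·s²) · K = m³·s⁻¹·A⁻²·K.

m³·s⁻¹·A⁻²·K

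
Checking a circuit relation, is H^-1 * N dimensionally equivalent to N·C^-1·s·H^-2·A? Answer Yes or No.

No

Left side:
  H = Wb/A (inductance = flux per current),
      = kg·m²·s⁻²·A⁻².
  So H⁻¹ = kg⁻¹·m⁻²·s²·A².
  N = kg·m/s² = kg·m·s⁻² (force = mass × acceleration).
  Combining: H⁻¹·N = (kg⁻¹·m⁻²·s²·A²) · (kg·m·s⁻²) = m⁻¹·A².
Right side:
  N = kg·m/s² = kg·m·s⁻² (force = mass × acceleration).
  C = A·s = s·A (charge = current × time).
  So C⁻¹ = s⁻¹·A⁻¹.
  H = Wb/A (inductance = flux per current),
      = kg·m²·s⁻²·A⁻².
  So H⁻² = kg⁻²·m⁻⁴·s⁴·A⁴.
  Combining: N·C⁻¹·s·H⁻²·A = (kg·m·s⁻²) · (s⁻¹·A⁻¹) · s · (kg⁻²·m⁻⁴·s⁴·A⁴) · A = kg⁻¹·m⁻³·s²·A⁴.
Left is m⁻¹·A²; right is kg⁻¹·m⁻³·s²·A⁴ — different.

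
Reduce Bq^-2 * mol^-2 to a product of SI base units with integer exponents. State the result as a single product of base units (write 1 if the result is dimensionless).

s²·mol⁻²

Bq = 1/s = s⁻¹ (activity is decays per second).
So Bq⁻² = s².
Combining: Bq⁻²·mol⁻² = s² · mol⁻² = s²·mol⁻².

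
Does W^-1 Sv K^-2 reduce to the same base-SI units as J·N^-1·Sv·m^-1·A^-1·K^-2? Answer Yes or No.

Left side:
  W = J/s (power = energy per time),
      = kg·m²·s⁻³.
  So W⁻¹ = kg⁻¹·m⁻²·s³.
  Sv = J/kg (equivalent dose = energy per mass),
      = m²·s⁻².
  Combining: W⁻¹·Sv·K⁻² = (kg⁻¹·m⁻²·s³) · (m²·s⁻²) · K⁻² = kg⁻¹·s·K⁻².
Right side:
  J = kg·m²·s⁻².
  N = kg·m·s⁻².
  So N⁻¹ = kg⁻¹·m⁻¹·s².
  Sv = m²·s⁻².
  Combining: J·N⁻¹·Sv·m⁻¹·A⁻¹·K⁻² = (kg·m²·s⁻²) · (kg⁻¹·m⁻¹·s²) · (m²·s⁻²) · m⁻¹ · A⁻¹ · K⁻² = m²·s⁻²·A⁻¹·K⁻².
Left is kg⁻¹·s·K⁻²; right is m²·s⁻²·A⁻¹·K⁻² — different.

No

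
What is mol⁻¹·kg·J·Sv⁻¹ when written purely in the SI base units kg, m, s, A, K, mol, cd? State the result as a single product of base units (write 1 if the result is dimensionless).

kg²·mol⁻¹

J = kg·m²·s⁻².
Sv = m²·s⁻².
So Sv⁻¹ = m⁻²·s².
Combining: mol⁻¹·kg·J·Sv⁻¹ = mol⁻¹ · kg · (kg·m²·s⁻²) · (m⁻²·s²) = kg²·mol⁻¹.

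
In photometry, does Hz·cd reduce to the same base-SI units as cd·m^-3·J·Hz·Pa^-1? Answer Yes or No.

Yes

Left side:
  Hz = s⁻¹.
  Combining: Hz·cd = s⁻¹ · cd = s⁻¹·cd.
Right side:
  J = N·m (work = force × distance),
      = kg·m²·s⁻².
  Hz = 1/s = s⁻¹ (frequency is cycles per second).
  Pa = N/m² (pressure = force per area),
      = kg·m⁻¹·s⁻².
  So Pa⁻¹ = kg⁻¹·m·s².
  Combining: cd·m⁻³·J·Hz·Pa⁻¹ = cd · m⁻³ · (kg·m²·s⁻²) · s⁻¹ · (kg⁻¹·m·s²) = s⁻¹·cd.
Both reduce to s⁻¹·cd.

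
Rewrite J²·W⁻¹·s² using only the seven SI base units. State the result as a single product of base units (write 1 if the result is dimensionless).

J = N·m (work = force × distance),
    = kg·m²·s⁻².
So J² = kg²·m⁴·s⁻⁴.
W = J/s (power = energy per time),
    = kg·m²·s⁻³.
So W⁻¹ = kg⁻¹·m⁻²·s³.
Combining: J²·W⁻¹·s² = (kg²·m⁴·s⁻⁴) · (kg⁻¹·m⁻²·s³) · s² = kg·m²·s.

kg·m²·s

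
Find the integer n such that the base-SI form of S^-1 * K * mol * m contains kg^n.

S = 1/Ω (conductance is reciprocal resistance),
    = kg⁻¹·m⁻²·s³·A².
So S⁻¹ = kg·m²·s⁻³·A⁻².
Combining: S⁻¹·K·mol·m = (kg·m²·s⁻³·A⁻²) · K · mol · m = kg·m³·s⁻³·A⁻²·K·mol.
The exponent of kg is 1.

1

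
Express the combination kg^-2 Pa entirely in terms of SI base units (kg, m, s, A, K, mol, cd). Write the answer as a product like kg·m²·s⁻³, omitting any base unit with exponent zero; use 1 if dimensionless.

Pa = kg·m⁻¹·s⁻².
Combining: kg⁻²·Pa = kg⁻² · (kg·m⁻¹·s⁻²) = kg⁻¹·m⁻¹·s⁻².

kg⁻¹·m⁻¹·s⁻²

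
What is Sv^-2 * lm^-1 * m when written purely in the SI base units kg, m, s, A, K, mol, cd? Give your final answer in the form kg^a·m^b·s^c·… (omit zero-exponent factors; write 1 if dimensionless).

Sv = m²·s⁻².
So Sv⁻² = m⁻⁴·s⁴.
lm = cd.
So lm⁻¹ = cd⁻¹.
Combining: Sv⁻²·lm⁻¹·m = (m⁻⁴·s⁴) · cd⁻¹ · m = m⁻³·s⁴·cd⁻¹.

m⁻³·s⁴·cd⁻¹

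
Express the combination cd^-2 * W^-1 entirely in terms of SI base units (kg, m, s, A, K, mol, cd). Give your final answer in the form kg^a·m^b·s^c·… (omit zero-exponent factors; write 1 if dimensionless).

kg⁻¹·m⁻²·s³·cd⁻²

W = kg·m²·s⁻³.
So W⁻¹ = kg⁻¹·m⁻²·s³.
Combining: cd⁻²·W⁻¹ = cd⁻² · (kg⁻¹·m⁻²·s³) = kg⁻¹·m⁻²·s³·cd⁻².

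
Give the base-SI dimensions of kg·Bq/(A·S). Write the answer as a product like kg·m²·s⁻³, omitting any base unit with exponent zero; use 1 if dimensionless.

S = kg⁻¹·m⁻²·s³·A².
So S⁻¹ = kg·m²·s⁻³·A⁻².
Bq = s⁻¹.
Combining: kg·A⁻¹·S⁻¹·Bq = kg · A⁻¹ · (kg·m²·s⁻³·A⁻²) · s⁻¹ = kg²·m²·s⁻⁴·A⁻³.

kg²·m²·s⁻⁴·A⁻³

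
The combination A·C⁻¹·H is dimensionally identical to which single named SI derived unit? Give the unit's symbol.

Ω

C = s·A.
So C⁻¹ = s⁻¹·A⁻¹.
H = kg·m²·s⁻²·A⁻².
Combining: A·C⁻¹·H = A · (s⁻¹·A⁻¹) · (kg·m²·s⁻²·A⁻²) = kg·m²·s⁻³·A⁻².
kg·m²·s⁻³·A⁻² is the base-SI form of the ohm.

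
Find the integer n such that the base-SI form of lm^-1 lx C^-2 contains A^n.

-2

lm = cd·sr = cd (luminous flux; sr is dimensionless).
So lm⁻¹ = cd⁻¹.
lx = lm/m² (illuminance = luminous flux per area),
    = m⁻²·cd.
C = A·s = s·A (charge = current × time).
So C⁻² = s⁻²·A⁻².
Combining: lm⁻¹·lx·C⁻² = cd⁻¹ · (m⁻²·cd) · (s⁻²·A⁻²) = m⁻²·s⁻²·A⁻².
The exponent of A is -2.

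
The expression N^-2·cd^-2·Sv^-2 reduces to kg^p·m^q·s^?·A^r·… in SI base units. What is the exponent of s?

N = kg·m/s² = kg·m·s⁻² (force = mass × acceleration).
So N⁻² = kg⁻²·m⁻²·s⁴.
Sv = J/kg (equivalent dose = energy per mass),
    = m²·s⁻².
So Sv⁻² = m⁻⁴·s⁴.
Combining: N⁻²·cd⁻²·Sv⁻² = (kg⁻²·m⁻²·s⁴) · cd⁻² · (m⁻⁴·s⁴) = kg⁻²·m⁻⁶·s⁸·cd⁻².
The exponent of s is 8.

8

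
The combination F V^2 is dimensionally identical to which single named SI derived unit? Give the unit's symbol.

J

F = C/V (capacitance = charge per voltage),
    = A·s/(kg·m²·s⁻³·A⁻¹) (substituting C and V),
    = kg⁻¹·m⁻²·s⁴·A².
V = W/A (potential = power per current),
    = kg·m²·s⁻³·A⁻¹.
So V² = kg²·m⁴·s⁻⁶·A⁻².
Combining: F·V² = (kg⁻¹·m⁻²·s⁴·A²) · (kg²·m⁴·s⁻⁶·A⁻²) = kg·m²·s⁻².
kg·m²·s⁻² is the base-SI form of the joule.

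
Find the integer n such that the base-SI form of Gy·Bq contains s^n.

Gy = J/kg (absorbed dose = energy per mass),
    = m²·s⁻².
Bq = 1/s = s⁻¹ (activity is decays per second).
Combining: Gy·Bq = (m²·s⁻²) · s⁻¹ = m²·s⁻³.
The exponent of s is -3.

-3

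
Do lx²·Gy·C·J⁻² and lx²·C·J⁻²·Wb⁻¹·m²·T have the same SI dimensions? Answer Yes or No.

No

Left side:
  lx = m⁻²·cd.
  So lx² = m⁻⁴·cd².
  Gy = m²·s⁻².
  C = s·A.
  J = kg·m²·s⁻².
  So J⁻² = kg⁻²·m⁻⁴·s⁴.
  Combining: lx²·Gy·C·J⁻² = (m⁻⁴·cd²) · (m²·s⁻²) · (s·A) · (kg⁻²·m⁻⁴·s⁴) = kg⁻²·m⁻⁶·s³·A·cd².
Right side:
  lx = lm/m² (illuminance = luminous flux per area),
      = m⁻²·cd.
  So lx² = m⁻⁴·cd².
  C = A·s = s·A (charge = current × time).
  J = N·m (work = force × distance),
      = kg·m²·s⁻².
  So J⁻² = kg⁻²·m⁻⁴·s⁴.
  Wb = V·s (flux: a volt is a weber per second),
      = kg·m²·s⁻²·A⁻¹.
  So Wb⁻¹ = kg⁻¹·m⁻²·s²·A.
  T = Wb/m² (flux density = flux per area),
      = kg·s⁻²·A⁻¹.
  Combining: lx²·C·J⁻²·Wb⁻¹·m²·T = (m⁻⁴·cd²) · (s·A) · (kg⁻²·m⁻⁴·s⁴) · (kg⁻¹·m⁻²·s²·A) · m² · (kg·s⁻²·A⁻¹) = kg⁻²·m⁻⁸·s⁵·A·cd².
Left is kg⁻²·m⁻⁶·s³·A·cd²; right is kg⁻²·m⁻⁸·s⁵·A·cd² — different.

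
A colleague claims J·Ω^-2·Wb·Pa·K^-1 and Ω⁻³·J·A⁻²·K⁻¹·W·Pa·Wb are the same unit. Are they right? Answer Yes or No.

Yes

Left side:
  J = N·m (work = force × distance),
      = kg·m²·s⁻².
  Ω = V/A (resistance = voltage per current),
      = kg·m²·s⁻³·A⁻².
  So Ω⁻² = kg⁻²·m⁻⁴·s⁶·A⁴.
  Wb = V·s (flux: a volt is a weber per second),
      = kg·m²·s⁻²·A⁻¹.
  Pa = N/m² (pressure = force per area),
      = kg·m⁻¹·s⁻².
  Combining: J·Ω⁻²·Wb·Pa·K⁻¹ = (kg·m²·s⁻²) · (kg⁻²·m⁻⁴·s⁶·A⁴) · (kg·m²·s⁻²·A⁻¹) · (kg·m⁻¹·s⁻²) · K⁻¹ = kg·m⁻¹·A³·K⁻¹.
Right side:
  Ω = V/A (resistance = voltage per current),
      = kg·m²·s⁻³·A⁻².
  So Ω⁻³ = kg⁻³·m⁻⁶·s⁹·A⁶.
  J = N·m (work = force × distance),
      = kg·m²·s⁻².
  W = J/s (power = energy per time),
      = kg·m²·s⁻³.
  Pa = N/m² (pressure = force per area),
      = kg·m⁻¹·s⁻².
  Wb = V·s (flux: a volt is a weber per second),
      = kg·m²·s⁻²·A⁻¹.
  Combining: Ω⁻³·J·A⁻²·K⁻¹·W·Pa·Wb = (kg⁻³·m⁻⁶·s⁹·A⁶) · (kg·m²·s⁻²) · A⁻² · K⁻¹ · (kg·m²·s⁻³) · (kg·m⁻¹·s⁻²) · (kg·m²·s⁻²·A⁻¹) = kg·m⁻¹·A³·K⁻¹.
Both reduce to kg·m⁻¹·A³·K⁻¹.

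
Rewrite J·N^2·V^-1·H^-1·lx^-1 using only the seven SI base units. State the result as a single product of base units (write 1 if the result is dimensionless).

kg·m²·s⁻¹·A³·cd⁻¹

J = N·m (work = force × distance),
    = kg·m²·s⁻².
N = kg·m/s² = kg·m·s⁻² (force = mass × acceleration).
So N² = kg²·m²·s⁻⁴.
V = W/A (potential = power per current),
    = kg·m²·s⁻³·A⁻¹.
So V⁻¹ = kg⁻¹·m⁻²·s³·A.
H = Wb/A (inductance = flux per current),
    = kg·m²·s⁻²·A⁻².
So H⁻¹ = kg⁻¹·m⁻²·s²·A².
lx = lm/m² (illuminance = luminous flux per area),
    = m⁻²·cd.
So lx⁻¹ = m²·cd⁻¹.
Combining: J·N²·V⁻¹·H⁻¹·lx⁻¹ = (kg·m²·s⁻²) · (kg²·m²·s⁻⁴) · (kg⁻¹·m⁻²·s³·A) · (kg⁻¹·m⁻²·s²·A²) · (m²·cd⁻¹) = kg·m²·s⁻¹·A³·cd⁻¹.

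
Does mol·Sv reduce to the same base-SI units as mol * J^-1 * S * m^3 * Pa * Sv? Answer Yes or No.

No

Left side:
  Sv = J/kg (equivalent dose = energy per mass),
      = m²·s⁻².
  Combining: mol·Sv = mol · (m²·s⁻²) = m²·s⁻²·mol.
Right side:
  J = kg·m²·s⁻².
  So J⁻¹ = kg⁻¹·m⁻²·s².
  S = kg⁻¹·m⁻²·s³·A².
  Pa = kg·m⁻¹·s⁻².
  Sv = m²·s⁻².
  Combining: mol·J⁻¹·S·m³·Pa·Sv = mol · (kg⁻¹·m⁻²·s²) · (kg⁻¹·m⁻²·s³·A²) · m³ · (kg·m⁻¹·s⁻²) · (m²·s⁻²) = kg⁻¹·s·A²·mol.
Left is m²·s⁻²·mol; right is kg⁻¹·s·A²·mol — different.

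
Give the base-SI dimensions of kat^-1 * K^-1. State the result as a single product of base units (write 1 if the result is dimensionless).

kat = mol/s = s⁻¹·mol (catalytic activity).
So kat⁻¹ = s·mol⁻¹.
Combining: kat⁻¹·K⁻¹ = (s·mol⁻¹) · K⁻¹ = s·K⁻¹·mol⁻¹.

s·K⁻¹·mol⁻¹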